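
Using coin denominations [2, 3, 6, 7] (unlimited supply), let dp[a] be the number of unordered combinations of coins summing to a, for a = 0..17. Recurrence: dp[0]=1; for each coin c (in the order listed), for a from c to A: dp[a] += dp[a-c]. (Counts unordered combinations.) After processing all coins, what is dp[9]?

after  coin     0     1     2     3     4     5     6     7     8     9    10    11    12    13    14    15    16    17
          2     1     0     1     0     1     0     1     0     1     0     1     0     1     0     1     0     1     0
          3     1     0     1     1     1     1     2     1     2     2     2     2     3     2     3     3     3     3
          6     1     0     1     1     1     1     3     1     3     3     3     3     6     3     6     6     6     6
          7     1     0     1     1     1     1     3     2     3     4     4     4     7     6     8     9    10    10

4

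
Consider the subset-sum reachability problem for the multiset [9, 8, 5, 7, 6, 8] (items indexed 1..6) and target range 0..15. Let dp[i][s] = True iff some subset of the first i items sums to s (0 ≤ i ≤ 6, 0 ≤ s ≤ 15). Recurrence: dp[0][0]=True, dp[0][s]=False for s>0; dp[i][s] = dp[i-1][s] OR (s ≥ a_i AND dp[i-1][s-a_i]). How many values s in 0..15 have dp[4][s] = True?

i\s   0   1   2   3   4   5   6   7   8   9  10  11  12  13  14  15
  0   T   F   F   F   F   F   F   F   F   F   F   F   F   F   F   F
  1   T   F   F   F   F   F   F   F   F   T   F   F   F   F   F   F
  2   T   F   F   F   F   F   F   F   T   T   F   F   F   F   F   F
  3   T   F   F   F   F   T   F   F   T   T   F   F   F   T   T   F
  4   T   F   F   F   F   T   F   T   T   T   F   F   T   T   T   T
  5   T   F   F   F   F   T   T   T   T   T   F   T   T   T   T   T
  6   T   F   F   F   F   T   T   T   T   T   F   T   T   T   T   T

9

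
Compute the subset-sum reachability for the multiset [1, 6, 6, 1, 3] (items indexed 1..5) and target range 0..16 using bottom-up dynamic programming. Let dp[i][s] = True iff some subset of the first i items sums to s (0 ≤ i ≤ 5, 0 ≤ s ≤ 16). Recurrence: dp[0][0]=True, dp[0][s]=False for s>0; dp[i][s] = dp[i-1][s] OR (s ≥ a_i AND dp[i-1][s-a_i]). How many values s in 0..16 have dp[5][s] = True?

17

i\s   0   1   2   3   4   5   6   7   8   9  10  11  12  13  14  15  16
  0   T   F   F   F   F   F   F   F   F   F   F   F   F   F   F   F   F
  1   T   T   F   F   F   F   F   F   F   F   F   F   F   F   F   F   F
  2   T   T   F   F   F   F   T   T   F   F   F   F   F   F   F   F   F
  3   T   T   F   F   F   F   T   T   F   F   F   F   T   T   F   F   F
  4   T   T   T   F   F   F   T   T   T   F   F   F   T   T   T   F   F
  5   T   T   T   T   T   T   T   T   T   T   T   T   T   T   T   T   T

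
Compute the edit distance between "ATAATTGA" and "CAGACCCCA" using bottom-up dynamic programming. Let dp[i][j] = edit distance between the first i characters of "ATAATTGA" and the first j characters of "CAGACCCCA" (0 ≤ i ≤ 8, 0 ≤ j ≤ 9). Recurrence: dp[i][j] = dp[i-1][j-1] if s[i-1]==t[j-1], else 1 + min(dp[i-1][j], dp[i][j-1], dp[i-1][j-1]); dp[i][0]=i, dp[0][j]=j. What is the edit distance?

   ''  C  A  G  A  C  C  C  C  A
''  0  1  2  3  4  5  6  7  8  9
 A  1  1  1  2  3  4  5  6  7  8
 T  2  2  2  2  3  4  5  6  7  8
 A  3  3  2  3  2  3  4  5  6  7
 A  4  4  3  3  3  3  4  5  6  6
 T  5  5  4  4  4  4  4  5  6  7
 T  6  6  5  5  5  5  5  5  6  7
 G  7  7  6  5  6  6  6  6  6  7
 A  8  8  7  6  5  6  7  7  7  6

6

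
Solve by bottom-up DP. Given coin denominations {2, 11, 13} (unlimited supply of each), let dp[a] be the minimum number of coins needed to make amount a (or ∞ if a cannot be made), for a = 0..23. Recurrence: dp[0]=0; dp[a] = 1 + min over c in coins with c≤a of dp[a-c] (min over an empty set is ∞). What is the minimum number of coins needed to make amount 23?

6

 a  0  1  2  3  4  5  6  7  8  9 10 11 12 13 14 15 16 17 18 19 20 21 22 23
dp  0  -  1  -  2  -  3  -  4  -  5  1  6  1  7  2  8  3  9  4 10  5  2  6
(- denotes ∞ / unreachable)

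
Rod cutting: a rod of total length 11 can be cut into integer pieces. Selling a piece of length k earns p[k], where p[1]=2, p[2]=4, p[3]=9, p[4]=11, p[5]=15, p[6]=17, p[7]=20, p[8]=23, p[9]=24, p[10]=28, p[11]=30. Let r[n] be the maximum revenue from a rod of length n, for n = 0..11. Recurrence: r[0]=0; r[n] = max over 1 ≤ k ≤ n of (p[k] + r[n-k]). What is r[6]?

   n    0    1    2    3    4    5    6    7    8    9   10   11
r[n]    0    2    4    9   11   15   18   20   24   27   30   33

18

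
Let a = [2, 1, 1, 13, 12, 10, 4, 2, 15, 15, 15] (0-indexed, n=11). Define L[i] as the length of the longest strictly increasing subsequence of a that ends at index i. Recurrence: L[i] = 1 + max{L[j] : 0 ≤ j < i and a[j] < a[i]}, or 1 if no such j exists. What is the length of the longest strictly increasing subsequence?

3

   i    0    1    2    3    4    5    6    7    8    9   10
a[i]    2    1    1   13   12   10    4    2   15   15   15
L[i]    1    1    1    2    2    2    2    2    3    3    3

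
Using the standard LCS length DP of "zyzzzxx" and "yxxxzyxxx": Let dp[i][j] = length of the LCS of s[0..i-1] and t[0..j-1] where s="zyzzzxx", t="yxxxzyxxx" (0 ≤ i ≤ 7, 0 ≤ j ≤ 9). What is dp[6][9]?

3

   ''  y  x  x  x  z  y  x  x  x
''  0  0  0  0  0  0  0  0  0  0
 z  0  0  0  0  0  1  1  1  1  1
 y  0  1  1  1  1  1  2  2  2  2
 z  0  1  1  1  1  2  2  2  2  2
 z  0  1  1  1  1  2  2  2  2  2
 z  0  1  1  1  1  2  2  2  2  2
 x  0  1  2  2  2  2  2  3  3  3
 x  0  1  2  3  3  3  3  3  4  4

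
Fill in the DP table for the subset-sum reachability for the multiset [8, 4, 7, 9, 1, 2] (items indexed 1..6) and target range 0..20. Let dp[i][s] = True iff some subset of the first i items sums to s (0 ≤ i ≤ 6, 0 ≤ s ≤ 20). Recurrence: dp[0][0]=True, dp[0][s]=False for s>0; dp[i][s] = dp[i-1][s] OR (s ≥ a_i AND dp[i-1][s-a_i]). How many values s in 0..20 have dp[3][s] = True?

8

i\s   0   1   2   3   4   5   6   7   8   9  10  11  12  13  14  15  16  17  18  19  20
  0   T   F   F   F   F   F   F   F   F   F   F   F   F   F   F   F   F   F   F   F   F
  1   T   F   F   F   F   F   F   F   T   F   F   F   F   F   F   F   F   F   F   F   F
  2   T   F   F   F   T   F   F   F   T   F   F   F   T   F   F   F   F   F   F   F   F
  3   T   F   F   F   T   F   F   T   T   F   F   T   T   F   F   T   F   F   F   T   F
  4   T   F   F   F   T   F   F   T   T   T   F   T   T   T   F   T   T   T   F   T   T
  5   T   T   F   F   T   T   F   T   T   T   T   T   T   T   T   T   T   T   T   T   T
  6   T   T   T   T   T   T   T   T   T   T   T   T   T   T   T   T   T   T   T   T   T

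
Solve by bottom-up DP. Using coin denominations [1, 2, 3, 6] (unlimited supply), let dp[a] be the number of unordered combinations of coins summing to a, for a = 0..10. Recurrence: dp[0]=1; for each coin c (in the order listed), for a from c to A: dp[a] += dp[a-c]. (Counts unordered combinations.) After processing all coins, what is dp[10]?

18

after  coin     0     1     2     3     4     5     6     7     8     9    10
          1     1     1     1     1     1     1     1     1     1     1     1
          2     1     1     2     2     3     3     4     4     5     5     6
          3     1     1     2     3     4     5     7     8    10    12    14
          6     1     1     2     3     4     5     8     9    12    15    18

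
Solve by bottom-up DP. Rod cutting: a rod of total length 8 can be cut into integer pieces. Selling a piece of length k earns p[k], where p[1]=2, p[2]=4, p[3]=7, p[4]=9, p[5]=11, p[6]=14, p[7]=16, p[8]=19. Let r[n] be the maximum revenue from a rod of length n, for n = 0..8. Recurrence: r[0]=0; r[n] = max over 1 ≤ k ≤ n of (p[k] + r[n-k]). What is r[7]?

   n    0    1    2    3    4    5    6    7    8
r[n]    0    2    4    7    9   11   14   16   19

16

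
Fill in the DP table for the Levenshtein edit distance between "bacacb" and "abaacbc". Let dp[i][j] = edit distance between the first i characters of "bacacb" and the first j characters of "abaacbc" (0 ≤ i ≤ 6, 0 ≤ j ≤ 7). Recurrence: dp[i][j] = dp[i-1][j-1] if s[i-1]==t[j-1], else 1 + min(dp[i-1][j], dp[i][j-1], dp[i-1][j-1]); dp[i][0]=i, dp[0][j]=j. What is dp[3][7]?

   ''  a  b  a  a  c  b  c
''  0  1  2  3  4  5  6  7
 b  1  1  1  2  3  4  5  6
 a  2  1  2  1  2  3  4  5
 c  3  2  2  2  2  2  3  4
 a  4  3  3  2  2  3  3  4
 c  5  4  4  3  3  2  3  3
 b  6  5  4  4  4  3  2  3

4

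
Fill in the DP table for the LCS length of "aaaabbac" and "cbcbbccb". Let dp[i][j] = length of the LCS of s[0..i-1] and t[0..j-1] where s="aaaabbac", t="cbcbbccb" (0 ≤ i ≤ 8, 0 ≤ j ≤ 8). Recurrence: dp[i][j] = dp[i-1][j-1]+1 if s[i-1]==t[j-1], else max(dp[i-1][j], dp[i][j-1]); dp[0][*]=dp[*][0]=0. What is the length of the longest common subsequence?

   ''  c  b  c  b  b  c  c  b
''  0  0  0  0  0  0  0  0  0
 a  0  0  0  0  0  0  0  0  0
 a  0  0  0  0  0  0  0  0  0
 a  0  0  0  0  0  0  0  0  0
 a  0  0  0  0  0  0  0  0  0
 b  0  0  1  1  1  1  1  1  1
 b  0  0  1  1  2  2  2  2  2
 a  0  0  1  1  2  2  2  2  2
 c  0  1  1  2  2  2  3  3  3

3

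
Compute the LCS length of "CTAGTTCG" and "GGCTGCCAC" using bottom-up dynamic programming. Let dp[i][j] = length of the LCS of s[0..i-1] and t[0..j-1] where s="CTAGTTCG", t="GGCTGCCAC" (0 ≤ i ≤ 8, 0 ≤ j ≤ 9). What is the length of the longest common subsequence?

4

   ''  G  G  C  T  G  C  C  A  C
''  0  0  0  0  0  0  0  0  0  0
 C  0  0  0  1  1  1  1  1  1  1
 T  0  0  0  1  2  2  2  2  2  2
 A  0  0  0  1  2  2  2  2  3  3
 G  0  1  1  1  2  3  3  3  3  3
 T  0  1  1  1  2  3  3  3  3  3
 T  0  1  1  1  2  3  3  3  3  3
 C  0  1  1  2  2  3  4  4  4  4
 G  0  1  2  2  2  3  4  4  4  4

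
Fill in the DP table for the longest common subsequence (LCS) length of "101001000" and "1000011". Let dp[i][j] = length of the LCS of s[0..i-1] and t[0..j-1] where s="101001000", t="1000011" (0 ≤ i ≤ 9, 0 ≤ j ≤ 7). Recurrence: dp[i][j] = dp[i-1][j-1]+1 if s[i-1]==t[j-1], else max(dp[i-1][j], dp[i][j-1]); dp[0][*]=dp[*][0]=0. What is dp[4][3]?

3

   ''  1  0  0  0  0  1  1
''  0  0  0  0  0  0  0  0
 1  0  1  1  1  1  1  1  1
 0  0  1  2  2  2  2  2  2
 1  0  1  2  2  2  2  3  3
 0  0  1  2  3  3  3  3  3
 0  0  1  2  3  4  4  4  4
 1  0  1  2  3  4  4  5  5
 0  0  1  2  3  4  5  5  5
 0  0  1  2  3  4  5  5  5
 0  0  1  2  3  4  5  5  5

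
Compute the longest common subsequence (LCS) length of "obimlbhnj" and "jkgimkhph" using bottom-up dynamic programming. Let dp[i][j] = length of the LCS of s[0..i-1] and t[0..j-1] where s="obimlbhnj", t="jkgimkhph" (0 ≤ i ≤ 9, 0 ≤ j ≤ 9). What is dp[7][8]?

3

   ''  j  k  g  i  m  k  h  p  h
''  0  0  0  0  0  0  0  0  0  0
 o  0  0  0  0  0  0  0  0  0  0
 b  0  0  0  0  0  0  0  0  0  0
 i  0  0  0  0  1  1  1  1  1  1
 m  0  0  0  0  1  2  2  2  2  2
 l  0  0  0  0  1  2  2  2  2  2
 b  0  0  0  0  1  2  2  2  2  2
 h  0  0  0  0  1  2  2  3  3  3
 n  0  0  0  0  1  2  2  3  3  3
 j  0  1  1  1  1  2  2  3  3  3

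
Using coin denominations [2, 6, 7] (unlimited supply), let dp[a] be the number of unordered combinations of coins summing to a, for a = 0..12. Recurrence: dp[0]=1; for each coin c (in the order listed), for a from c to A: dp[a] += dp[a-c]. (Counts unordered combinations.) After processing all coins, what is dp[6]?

after  coin     0     1     2     3     4     5     6     7     8     9    10    11    12
          2     1     0     1     0     1     0     1     0     1     0     1     0     1
          6     1     0     1     0     1     0     2     0     2     0     2     0     3
          7     1     0     1     0     1     0     2     1     2     1     2     1     3

2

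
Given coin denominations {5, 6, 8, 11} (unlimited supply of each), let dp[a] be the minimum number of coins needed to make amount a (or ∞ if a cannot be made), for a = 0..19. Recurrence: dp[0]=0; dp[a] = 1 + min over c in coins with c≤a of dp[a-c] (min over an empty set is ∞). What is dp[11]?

1

 a  0  1  2  3  4  5  6  7  8  9 10 11 12 13 14 15 16 17 18 19
dp  0  -  -  -  -  1  1  -  1  -  2  1  2  2  2  3  2  2  3  2
(- denotes ∞ / unreachable)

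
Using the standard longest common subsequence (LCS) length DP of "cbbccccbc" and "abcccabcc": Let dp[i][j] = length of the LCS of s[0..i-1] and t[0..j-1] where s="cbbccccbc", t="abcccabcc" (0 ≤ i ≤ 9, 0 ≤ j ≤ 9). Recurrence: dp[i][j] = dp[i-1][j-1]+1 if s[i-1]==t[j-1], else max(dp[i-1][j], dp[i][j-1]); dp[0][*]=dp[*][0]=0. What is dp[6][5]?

4

   ''  a  b  c  c  c  a  b  c  c
''  0  0  0  0  0  0  0  0  0  0
 c  0  0  0  1  1  1  1  1  1  1
 b  0  0  1  1  1  1  1  2  2  2
 b  0  0  1  1  1  1  1  2  2  2
 c  0  0  1  2  2  2  2  2  3  3
 c  0  0  1  2  3  3  3  3  3  4
 c  0  0  1  2  3  4  4  4  4  4
 c  0  0  1  2  3  4  4  4  5  5
 b  0  0  1  2  3  4  4  5  5  5
 c  0  0  1  2  3  4  4  5  6  6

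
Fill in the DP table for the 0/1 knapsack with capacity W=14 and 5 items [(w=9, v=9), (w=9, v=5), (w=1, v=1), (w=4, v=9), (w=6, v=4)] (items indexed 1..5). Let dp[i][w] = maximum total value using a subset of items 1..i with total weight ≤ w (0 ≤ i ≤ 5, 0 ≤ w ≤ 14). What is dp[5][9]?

i\w   0   1   2   3   4   5   6   7   8   9  10  11  12  13  14
  0   0   0   0   0   0   0   0   0   0   0   0   0   0   0   0
  1   0   0   0   0   0   0   0   0   0   9   9   9   9   9   9
  2   0   0   0   0   0   0   0   0   0   9   9   9   9   9   9
  3   0   1   1   1   1   1   1   1   1   9  10  10  10  10  10
  4   0   1   1   1   9  10  10  10  10  10  10  10  10  18  19
  5   0   1   1   1   9  10  10  10  10  10  13  14  14  18  19

10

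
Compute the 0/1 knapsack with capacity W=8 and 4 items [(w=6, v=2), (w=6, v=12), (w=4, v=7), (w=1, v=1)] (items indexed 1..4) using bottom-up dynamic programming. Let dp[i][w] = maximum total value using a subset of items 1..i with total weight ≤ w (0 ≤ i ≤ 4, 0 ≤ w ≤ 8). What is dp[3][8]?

i\w   0   1   2   3   4   5   6   7   8
  0   0   0   0   0   0   0   0   0   0
  1   0   0   0   0   0   0   2   2   2
  2   0   0   0   0   0   0  12  12  12
  3   0   0   0   0   7   7  12  12  12
  4   0   1   1   1   7   8  12  13  13

12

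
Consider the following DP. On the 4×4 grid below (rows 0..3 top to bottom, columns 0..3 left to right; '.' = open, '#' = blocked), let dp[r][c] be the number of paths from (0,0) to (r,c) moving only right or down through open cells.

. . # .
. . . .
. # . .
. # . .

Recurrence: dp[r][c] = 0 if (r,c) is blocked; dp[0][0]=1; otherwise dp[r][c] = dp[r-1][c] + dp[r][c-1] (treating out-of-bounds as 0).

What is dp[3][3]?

r\c   0   1   2   3
  0   1   1   0   0
  1   1   2   2   2
  2   1   0   2   4
  3   1   0   2   6

6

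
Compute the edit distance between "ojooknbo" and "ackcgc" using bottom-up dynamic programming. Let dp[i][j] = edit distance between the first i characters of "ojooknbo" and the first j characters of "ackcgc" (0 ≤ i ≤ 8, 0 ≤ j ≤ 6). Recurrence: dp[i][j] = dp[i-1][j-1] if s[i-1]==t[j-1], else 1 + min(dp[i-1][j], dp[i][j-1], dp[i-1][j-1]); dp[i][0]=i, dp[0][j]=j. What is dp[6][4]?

   ''  a  c  k  c  g  c
''  0  1  2  3  4  5  6
 o  1  1  2  3  4  5  6
 j  2  2  2  3  4  5  6
 o  3  3  3  3  4  5  6
 o  4  4  4  4  4  5  6
 k  5  5  5  4  5  5  6
 n  6  6  6  5  5  6  6
 b  7  7  7  6  6  6  7
 o  8  8  8  7  7  7  7

5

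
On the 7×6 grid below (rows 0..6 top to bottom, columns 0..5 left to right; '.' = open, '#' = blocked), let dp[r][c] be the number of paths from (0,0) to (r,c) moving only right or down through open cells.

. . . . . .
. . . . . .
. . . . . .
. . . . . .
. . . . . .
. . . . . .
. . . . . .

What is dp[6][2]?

28

r\c   0   1   2   3   4   5
  0   1   1   1   1   1   1
  1   1   2   3   4   5   6
  2   1   3   6  10  15  21
  3   1   4  10  20  35  56
  4   1   5  15  35  70 126
  5   1   6  21  56 126 252
  6   1   7  28  84 210 462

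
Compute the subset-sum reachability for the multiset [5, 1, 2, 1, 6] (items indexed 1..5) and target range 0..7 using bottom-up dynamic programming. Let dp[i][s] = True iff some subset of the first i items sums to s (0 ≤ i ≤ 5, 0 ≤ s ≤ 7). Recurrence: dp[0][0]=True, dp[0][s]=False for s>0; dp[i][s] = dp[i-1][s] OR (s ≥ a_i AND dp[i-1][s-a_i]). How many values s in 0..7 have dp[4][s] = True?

i\s   0   1   2   3   4   5   6   7
  0   T   F   F   F   F   F   F   F
  1   T   F   F   F   F   T   F   F
  2   T   T   F   F   F   T   T   F
  3   T   T   T   T   F   T   T   T
  4   T   T   T   T   T   T   T   T
  5   T   T   T   T   T   T   T   T

8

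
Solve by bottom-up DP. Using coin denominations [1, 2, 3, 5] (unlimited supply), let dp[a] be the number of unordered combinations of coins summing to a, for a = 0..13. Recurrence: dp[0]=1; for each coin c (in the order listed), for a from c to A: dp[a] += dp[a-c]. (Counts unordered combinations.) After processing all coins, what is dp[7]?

after  coin     0     1     2     3     4     5     6     7     8     9    10    11    12    13
          1     1     1     1     1     1     1     1     1     1     1     1     1     1     1
          2     1     1     2     2     3     3     4     4     5     5     6     6     7     7
          3     1     1     2     3     4     5     7     8    10    12    14    16    19    21
          5     1     1     2     3     4     6     8    10    13    16    20    24    29    34

10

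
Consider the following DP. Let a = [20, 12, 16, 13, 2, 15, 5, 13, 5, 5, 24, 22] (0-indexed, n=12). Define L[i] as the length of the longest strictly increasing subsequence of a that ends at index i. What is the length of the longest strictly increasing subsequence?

4

   i    0    1    2    3    4    5    6    7    8    9   10   11
a[i]   20   12   16   13    2   15    5   13    5    5   24   22
L[i]    1    1    2    2    1    3    2    3    2    2    4    4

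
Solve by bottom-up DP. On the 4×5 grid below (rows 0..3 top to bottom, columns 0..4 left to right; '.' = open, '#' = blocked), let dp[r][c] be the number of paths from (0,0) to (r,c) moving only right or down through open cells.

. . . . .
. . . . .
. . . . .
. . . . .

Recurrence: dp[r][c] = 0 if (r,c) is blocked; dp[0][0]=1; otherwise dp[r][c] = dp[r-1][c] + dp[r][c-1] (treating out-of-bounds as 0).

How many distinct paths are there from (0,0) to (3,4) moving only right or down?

r\c   0   1   2   3   4
  0   1   1   1   1   1
  1   1   2   3   4   5
  2   1   3   6  10  15
  3   1   4  10  20  35

35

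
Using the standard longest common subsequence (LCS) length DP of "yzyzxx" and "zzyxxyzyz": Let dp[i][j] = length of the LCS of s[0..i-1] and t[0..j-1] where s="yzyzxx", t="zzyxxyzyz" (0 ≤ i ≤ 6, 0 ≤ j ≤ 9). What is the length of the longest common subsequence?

4

   ''  z  z  y  x  x  y  z  y  z
''  0  0  0  0  0  0  0  0  0  0
 y  0  0  0  1  1  1  1  1  1  1
 z  0  1  1  1  1  1  1  2  2  2
 y  0  1  1  2  2  2  2  2  3  3
 z  0  1  2  2  2  2  2  3  3  4
 x  0  1  2  2  3  3  3  3  3  4
 x  0  1  2  2  3  4  4  4  4  4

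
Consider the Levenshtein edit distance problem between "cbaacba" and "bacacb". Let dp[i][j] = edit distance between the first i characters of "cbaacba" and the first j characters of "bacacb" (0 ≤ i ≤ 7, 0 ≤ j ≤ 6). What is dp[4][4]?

   ''  b  a  c  a  c  b
''  0  1  2  3  4  5  6
 c  1  1  2  2  3  4  5
 b  2  1  2  3  3  4  4
 a  3  2  1  2  3  4  5
 a  4  3  2  2  2  3  4
 c  5  4  3  2  3  2  3
 b  6  5  4  3  3  3  2
 a  7  6  5  4  3  4  3

2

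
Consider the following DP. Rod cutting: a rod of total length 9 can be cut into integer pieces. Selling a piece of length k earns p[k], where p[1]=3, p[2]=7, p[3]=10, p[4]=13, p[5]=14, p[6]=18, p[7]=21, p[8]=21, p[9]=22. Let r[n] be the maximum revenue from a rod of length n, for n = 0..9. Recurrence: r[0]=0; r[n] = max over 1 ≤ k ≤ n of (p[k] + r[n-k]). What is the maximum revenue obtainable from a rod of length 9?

   n    0    1    2    3    4    5    6    7    8    9
r[n]    0    3    7   10   14   17   21   24   28   31

31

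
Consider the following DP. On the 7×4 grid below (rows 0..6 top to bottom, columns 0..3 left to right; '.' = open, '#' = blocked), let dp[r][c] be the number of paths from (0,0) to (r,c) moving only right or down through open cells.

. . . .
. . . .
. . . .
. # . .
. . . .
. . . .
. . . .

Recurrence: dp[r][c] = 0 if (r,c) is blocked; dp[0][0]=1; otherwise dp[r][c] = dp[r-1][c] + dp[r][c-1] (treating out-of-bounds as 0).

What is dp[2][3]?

10

r\c   0   1   2   3
  0   1   1   1   1
  1   1   2   3   4
  2   1   3   6  10
  3   1   0   6  16
  4   1   1   7  23
  5   1   2   9  32
  6   1   3  12  44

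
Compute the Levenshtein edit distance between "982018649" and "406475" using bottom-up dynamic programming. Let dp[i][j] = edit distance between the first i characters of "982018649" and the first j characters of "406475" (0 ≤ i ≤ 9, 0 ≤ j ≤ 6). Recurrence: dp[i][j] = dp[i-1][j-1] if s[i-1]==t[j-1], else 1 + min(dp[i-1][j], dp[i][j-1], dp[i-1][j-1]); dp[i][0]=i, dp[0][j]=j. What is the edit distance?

   ''  4  0  6  4  7  5
''  0  1  2  3  4  5  6
 9  1  1  2  3  4  5  6
 8  2  2  2  3  4  5  6
 2  3  3  3  3  4  5  6
 0  4  4  3  4  4  5  6
 1  5  5  4  4  5  5  6
 8  6  6  5  5  5  6  6
 6  7  7  6  5  6  6  7
 4  8  7  7  6  5  6  7
 9  9  8  8  7  6  6  7

7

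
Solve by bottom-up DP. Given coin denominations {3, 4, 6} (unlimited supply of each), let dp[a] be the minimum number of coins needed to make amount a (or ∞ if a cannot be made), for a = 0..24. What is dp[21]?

 a  0  1  2  3  4  5  6  7  8  9 10 11 12 13 14 15 16 17 18 19 20 21 22 23 24
dp  0  -  -  1  1  -  1  2  2  2  2  3  2  3  3  3  3  4  3  4  4  4  4  5  4
(- denotes ∞ / unreachable)

4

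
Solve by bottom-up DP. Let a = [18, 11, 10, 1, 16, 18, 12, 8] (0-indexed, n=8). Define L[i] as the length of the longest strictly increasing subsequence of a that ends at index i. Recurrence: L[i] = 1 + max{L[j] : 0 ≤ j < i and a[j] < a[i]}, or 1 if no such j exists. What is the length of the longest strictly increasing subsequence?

3

   i    0    1    2    3    4    5    6    7
a[i]   18   11   10    1   16   18   12    8
L[i]    1    1    1    1    2    3    2    2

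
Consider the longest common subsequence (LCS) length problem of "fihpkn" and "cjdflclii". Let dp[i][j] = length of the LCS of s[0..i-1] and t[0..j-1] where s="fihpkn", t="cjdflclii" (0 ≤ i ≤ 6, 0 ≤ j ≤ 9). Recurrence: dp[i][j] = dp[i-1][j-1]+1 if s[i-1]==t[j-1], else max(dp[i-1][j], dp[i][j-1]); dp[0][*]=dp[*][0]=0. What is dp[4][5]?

   ''  c  j  d  f  l  c  l  i  i
''  0  0  0  0  0  0  0  0  0  0
 f  0  0  0  0  1  1  1  1  1  1
 i  0  0  0  0  1  1  1  1  2  2
 h  0  0  0  0  1  1  1  1  2  2
 p  0  0  0  0  1  1  1  1  2  2
 k  0  0  0  0  1  1  1  1  2  2
 n  0  0  0  0  1  1  1  1  2  2

1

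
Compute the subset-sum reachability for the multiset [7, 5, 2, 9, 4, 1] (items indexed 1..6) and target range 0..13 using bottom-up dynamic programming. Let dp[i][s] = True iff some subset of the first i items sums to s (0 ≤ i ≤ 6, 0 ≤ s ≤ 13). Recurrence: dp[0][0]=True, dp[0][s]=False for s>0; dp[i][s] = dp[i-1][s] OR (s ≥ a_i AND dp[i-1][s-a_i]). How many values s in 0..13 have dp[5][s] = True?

10

i\s   0   1   2   3   4   5   6   7   8   9  10  11  12  13
  0   T   F   F   F   F   F   F   F   F   F   F   F   F   F
  1   T   F   F   F   F   F   F   T   F   F   F   F   F   F
  2   T   F   F   F   F   T   F   T   F   F   F   F   T   F
  3   T   F   T   F   F   T   F   T   F   T   F   F   T   F
  4   T   F   T   F   F   T   F   T   F   T   F   T   T   F
  5   T   F   T   F   T   T   T   T   F   T   F   T   T   T
  6   T   T   T   T   T   T   T   T   T   T   T   T   T   T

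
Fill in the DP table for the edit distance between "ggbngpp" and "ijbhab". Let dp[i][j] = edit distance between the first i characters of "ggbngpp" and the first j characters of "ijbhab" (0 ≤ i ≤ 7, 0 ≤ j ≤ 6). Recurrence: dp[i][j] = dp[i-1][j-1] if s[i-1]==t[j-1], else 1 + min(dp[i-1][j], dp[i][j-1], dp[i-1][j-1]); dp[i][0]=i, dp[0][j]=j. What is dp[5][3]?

4

   ''  i  j  b  h  a  b
''  0  1  2  3  4  5  6
 g  1  1  2  3  4  5  6
 g  2  2  2  3  4  5  6
 b  3  3  3  2  3  4  5
 n  4  4  4  3  3  4  5
 g  5  5  5  4  4  4  5
 p  6  6  6  5  5  5  5
 p  7  7  7  6  6  6  6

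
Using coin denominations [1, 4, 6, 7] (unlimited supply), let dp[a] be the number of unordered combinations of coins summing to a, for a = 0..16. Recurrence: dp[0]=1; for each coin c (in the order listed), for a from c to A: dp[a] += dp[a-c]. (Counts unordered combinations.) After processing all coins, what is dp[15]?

after  coin     0     1     2     3     4     5     6     7     8     9    10    11    12    13    14    15    16
          1     1     1     1     1     1     1     1     1     1     1     1     1     1     1     1     1     1
          4     1     1     1     1     2     2     2     2     3     3     3     3     4     4     4     4     5
          6     1     1     1     1     2     2     3     3     4     4     5     5     7     7     8     8    10
          7     1     1     1     1     2     2     3     4     5     5     6     7     9    10    12    13    15

13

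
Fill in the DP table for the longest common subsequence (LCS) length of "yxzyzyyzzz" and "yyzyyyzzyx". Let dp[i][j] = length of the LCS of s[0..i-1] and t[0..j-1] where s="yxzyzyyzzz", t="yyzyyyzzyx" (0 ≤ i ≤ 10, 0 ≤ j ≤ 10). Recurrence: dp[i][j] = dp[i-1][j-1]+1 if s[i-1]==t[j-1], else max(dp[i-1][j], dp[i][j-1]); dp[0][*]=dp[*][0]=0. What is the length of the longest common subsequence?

   ''  y  y  z  y  y  y  z  z  y  x
''  0  0  0  0  0  0  0  0  0  0  0
 y  0  1  1  1  1  1  1  1  1  1  1
 x  0  1  1  1  1  1  1  1  1  1  2
 z  0  1  1  2  2  2  2  2  2  2  2
 y  0  1  2  2  3  3  3  3  3  3  3
 z  0  1  2  3  3  3  3  4  4  4  4
 y  0  1  2  3  4  4  4  4  4  5  5
 y  0  1  2  3  4  5  5  5  5  5  5
 z  0  1  2  3  4  5  5  6  6  6  6
 z  0  1  2  3  4  5  5  6  7  7  7
 z  0  1  2  3  4  5  5  6  7  7  7

7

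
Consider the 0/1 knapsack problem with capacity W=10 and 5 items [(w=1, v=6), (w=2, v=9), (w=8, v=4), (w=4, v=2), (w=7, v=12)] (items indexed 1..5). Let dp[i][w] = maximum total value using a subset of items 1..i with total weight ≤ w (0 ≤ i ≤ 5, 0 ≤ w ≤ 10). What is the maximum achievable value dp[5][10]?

i\w   0   1   2   3   4   5   6   7   8   9  10
  0   0   0   0   0   0   0   0   0   0   0   0
  1   0   6   6   6   6   6   6   6   6   6   6
  2   0   6   9  15  15  15  15  15  15  15  15
  3   0   6   9  15  15  15  15  15  15  15  15
  4   0   6   9  15  15  15  15  17  17  17  17
  5   0   6   9  15  15  15  15  17  18  21  27

27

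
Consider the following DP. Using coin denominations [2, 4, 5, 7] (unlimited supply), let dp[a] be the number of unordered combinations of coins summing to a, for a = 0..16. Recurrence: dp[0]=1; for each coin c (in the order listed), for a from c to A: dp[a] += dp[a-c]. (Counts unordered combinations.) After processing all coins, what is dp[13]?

after  coin     0     1     2     3     4     5     6     7     8     9    10    11    12    13    14    15    16
          2     1     0     1     0     1     0     1     0     1     0     1     0     1     0     1     0     1
          4     1     0     1     0     2     0     2     0     3     0     3     0     4     0     4     0     5
          5     1     0     1     0     2     1     2     1     3     2     4     2     5     3     6     4     7
          7     1     0     1     0     2     1     2     2     3     3     4     4     6     5     8     7    10

5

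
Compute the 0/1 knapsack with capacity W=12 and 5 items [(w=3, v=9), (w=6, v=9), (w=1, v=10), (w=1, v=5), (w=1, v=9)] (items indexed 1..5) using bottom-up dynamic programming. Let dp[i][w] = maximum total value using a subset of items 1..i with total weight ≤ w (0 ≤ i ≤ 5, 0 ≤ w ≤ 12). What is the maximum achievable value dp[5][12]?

42

i\w   0   1   2   3   4   5   6   7   8   9  10  11  12
  0   0   0   0   0   0   0   0   0   0   0   0   0   0
  1   0   0   0   9   9   9   9   9   9   9   9   9   9
  2   0   0   0   9   9   9   9   9   9  18  18  18  18
  3   0  10  10  10  19  19  19  19  19  19  28  28  28
  4   0  10  15  15  19  24  24  24  24  24  28  33  33
  5   0  10  19  24  24  28  33  33  33  33  33  37  42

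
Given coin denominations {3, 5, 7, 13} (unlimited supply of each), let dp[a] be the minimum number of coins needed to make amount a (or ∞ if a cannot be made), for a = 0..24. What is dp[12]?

 a  0  1  2  3  4  5  6  7  8  9 10 11 12 13 14 15 16 17 18 19 20 21 22 23 24
dp  0  -  -  1  -  1  2  1  2  3  2  3  2  1  2  3  2  3  2  3  2  3  4  3  4
(- denotes ∞ / unreachable)

2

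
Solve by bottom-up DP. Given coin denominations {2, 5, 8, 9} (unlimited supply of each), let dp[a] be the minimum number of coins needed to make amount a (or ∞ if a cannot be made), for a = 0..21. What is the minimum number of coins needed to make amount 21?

 a  0  1  2  3  4  5  6  7  8  9 10 11 12 13 14 15 16 17 18 19 20 21
dp  0  -  1  -  2  1  3  2  1  1  2  2  3  2  2  3  2  2  2  3  3  3
(- denotes ∞ / unreachable)

3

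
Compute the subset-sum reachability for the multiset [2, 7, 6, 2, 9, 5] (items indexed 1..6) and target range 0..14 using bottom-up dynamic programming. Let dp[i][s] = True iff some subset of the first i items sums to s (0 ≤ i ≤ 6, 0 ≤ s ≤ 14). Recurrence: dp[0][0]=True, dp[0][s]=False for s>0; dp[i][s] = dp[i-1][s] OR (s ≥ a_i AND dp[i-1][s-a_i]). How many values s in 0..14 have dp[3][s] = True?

i\s   0   1   2   3   4   5   6   7   8   9  10  11  12  13  14
  0   T   F   F   F   F   F   F   F   F   F   F   F   F   F   F
  1   T   F   T   F   F   F   F   F   F   F   F   F   F   F   F
  2   T   F   T   F   F   F   F   T   F   T   F   F   F   F   F
  3   T   F   T   F   F   F   T   T   T   T   F   F   F   T   F
  4   T   F   T   F   T   F   T   T   T   T   T   T   F   T   F
  5   T   F   T   F   T   F   T   T   T   T   T   T   F   T   F
  6   T   F   T   F   T   T   T   T   T   T   T   T   T   T   T

7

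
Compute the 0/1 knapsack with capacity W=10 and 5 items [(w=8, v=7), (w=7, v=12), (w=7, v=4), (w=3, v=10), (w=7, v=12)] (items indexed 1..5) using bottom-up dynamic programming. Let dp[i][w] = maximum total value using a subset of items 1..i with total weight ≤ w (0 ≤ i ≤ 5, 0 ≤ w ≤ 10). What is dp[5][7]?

12

i\w   0   1   2   3   4   5   6   7   8   9  10
  0   0   0   0   0   0   0   0   0   0   0   0
  1   0   0   0   0   0   0   0   0   7   7   7
  2   0   0   0   0   0   0   0  12  12  12  12
  3   0   0   0   0   0   0   0  12  12  12  12
  4   0   0   0  10  10  10  10  12  12  12  22
  5   0   0   0  10  10  10  10  12  12  12  22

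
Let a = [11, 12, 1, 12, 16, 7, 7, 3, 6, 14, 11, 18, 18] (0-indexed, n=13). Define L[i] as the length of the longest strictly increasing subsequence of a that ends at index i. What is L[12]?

   i    0    1    2    3    4    5    6    7    8    9   10   11   12
a[i]   11   12    1   12   16    7    7    3    6   14   11   18   18
L[i]    1    2    1    2    3    2    2    2    3    4    4    5    5

5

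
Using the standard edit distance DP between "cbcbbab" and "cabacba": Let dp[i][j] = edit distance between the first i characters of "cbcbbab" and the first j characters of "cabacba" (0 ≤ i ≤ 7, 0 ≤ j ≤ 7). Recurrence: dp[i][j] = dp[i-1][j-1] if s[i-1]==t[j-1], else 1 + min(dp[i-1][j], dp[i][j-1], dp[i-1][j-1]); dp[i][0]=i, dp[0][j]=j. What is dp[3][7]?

   ''  c  a  b  a  c  b  a
''  0  1  2  3  4  5  6  7
 c  1  0  1  2  3  4  5  6
 b  2  1  1  1  2  3  4  5
 c  3  2  2  2  2  2  3  4
 b  4  3  3  2  3  3  2  3
 b  5  4  4  3  3  4  3  3
 a  6  5  4  4  3  4  4  3
 b  7  6  5  4  4  4  4  4

4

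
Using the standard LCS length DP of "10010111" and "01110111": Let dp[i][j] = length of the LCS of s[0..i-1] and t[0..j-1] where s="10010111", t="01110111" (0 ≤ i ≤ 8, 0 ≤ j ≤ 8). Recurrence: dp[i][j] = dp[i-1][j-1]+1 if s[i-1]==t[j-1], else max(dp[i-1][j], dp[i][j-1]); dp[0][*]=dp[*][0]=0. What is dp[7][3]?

3

   ''  0  1  1  1  0  1  1  1
''  0  0  0  0  0  0  0  0  0
 1  0  0  1  1  1  1  1  1  1
 0  0  1  1  1  1  2  2  2  2
 0  0  1  1  1  1  2  2  2  2
 1  0  1  2  2  2  2  3  3  3
 0  0  1  2  2  2  3  3  3  3
 1  0  1  2  3  3  3  4  4  4
 1  0  1  2  3  4  4  4  5  5
 1  0  1  2  3  4  4  5  5  6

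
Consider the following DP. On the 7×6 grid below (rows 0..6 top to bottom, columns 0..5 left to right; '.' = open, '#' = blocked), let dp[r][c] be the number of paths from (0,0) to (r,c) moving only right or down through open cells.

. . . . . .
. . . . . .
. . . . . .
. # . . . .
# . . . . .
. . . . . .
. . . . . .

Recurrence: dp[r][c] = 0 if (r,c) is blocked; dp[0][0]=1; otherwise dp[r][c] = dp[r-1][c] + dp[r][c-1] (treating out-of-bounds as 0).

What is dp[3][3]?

r\c   0   1   2   3   4   5
  0   1   1   1   1   1   1
  1   1   2   3   4   5   6
  2   1   3   6  10  15  21
  3   1   0   6  16  31  52
  4   0   0   6  22  53 105
  5   0   0   6  28  81 186
  6   0   0   6  34 115 301

16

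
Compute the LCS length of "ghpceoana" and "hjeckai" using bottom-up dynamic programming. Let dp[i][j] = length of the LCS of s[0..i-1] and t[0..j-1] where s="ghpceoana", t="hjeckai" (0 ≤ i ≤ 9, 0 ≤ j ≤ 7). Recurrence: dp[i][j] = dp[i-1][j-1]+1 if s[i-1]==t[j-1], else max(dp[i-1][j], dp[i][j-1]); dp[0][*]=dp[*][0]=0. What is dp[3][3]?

1

   ''  h  j  e  c  k  a  i
''  0  0  0  0  0  0  0  0
 g  0  0  0  0  0  0  0  0
 h  0  1  1  1  1  1  1  1
 p  0  1  1  1  1  1  1  1
 c  0  1  1  1  2  2  2  2
 e  0  1  1  2  2  2  2  2
 o  0  1  1  2  2  2  2  2
 a  0  1  1  2  2  2  3  3
 n  0  1  1  2  2  2  3  3
 a  0  1  1  2  2  2  3  3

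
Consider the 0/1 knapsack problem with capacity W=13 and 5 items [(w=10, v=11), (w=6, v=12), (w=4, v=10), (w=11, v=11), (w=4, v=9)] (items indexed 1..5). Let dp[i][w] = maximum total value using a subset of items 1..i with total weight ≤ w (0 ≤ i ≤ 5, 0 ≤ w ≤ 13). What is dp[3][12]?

i\w   0   1   2   3   4   5   6   7   8   9  10  11  12  13
  0   0   0   0   0   0   0   0   0   0   0   0   0   0   0
  1   0   0   0   0   0   0   0   0   0   0  11  11  11  11
  2   0   0   0   0   0   0  12  12  12  12  12  12  12  12
  3   0   0   0   0  10  10  12  12  12  12  22  22  22  22
  4   0   0   0   0  10  10  12  12  12  12  22  22  22  22
  5   0   0   0   0  10  10  12  12  19  19  22  22  22  22

22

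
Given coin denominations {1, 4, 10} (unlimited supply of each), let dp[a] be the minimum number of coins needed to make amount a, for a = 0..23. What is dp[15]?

3

 a  0  1  2  3  4  5  6  7  8  9 10 11 12 13 14 15 16 17 18 19 20 21 22 23
dp  0  1  2  3  1  2  3  4  2  3  1  2  3  4  2  3  4  5  3  4  2  3  4  5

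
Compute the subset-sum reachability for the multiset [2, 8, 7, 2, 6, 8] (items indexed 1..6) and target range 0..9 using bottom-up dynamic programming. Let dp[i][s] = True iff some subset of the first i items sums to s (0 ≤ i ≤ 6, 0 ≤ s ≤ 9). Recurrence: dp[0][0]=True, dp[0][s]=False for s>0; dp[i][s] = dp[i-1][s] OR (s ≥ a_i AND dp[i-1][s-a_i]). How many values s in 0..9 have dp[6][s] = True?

7

i\s   0   1   2   3   4   5   6   7   8   9
  0   T   F   F   F   F   F   F   F   F   F
  1   T   F   T   F   F   F   F   F   F   F
  2   T   F   T   F   F   F   F   F   T   F
  3   T   F   T   F   F   F   F   T   T   T
  4   T   F   T   F   T   F   F   T   T   T
  5   T   F   T   F   T   F   T   T   T   T
  6   T   F   T   F   T   F   T   T   T   T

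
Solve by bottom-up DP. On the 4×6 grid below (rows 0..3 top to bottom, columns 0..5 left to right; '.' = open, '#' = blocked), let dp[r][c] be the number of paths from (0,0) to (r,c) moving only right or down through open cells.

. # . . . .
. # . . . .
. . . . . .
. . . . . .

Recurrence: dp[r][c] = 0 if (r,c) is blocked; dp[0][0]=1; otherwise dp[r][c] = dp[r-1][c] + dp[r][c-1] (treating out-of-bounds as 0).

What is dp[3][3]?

r\c   0   1   2   3   4   5
  0   1   0   0   0   0   0
  1   1   0   0   0   0   0
  2   1   1   1   1   1   1
  3   1   2   3   4   5   6

4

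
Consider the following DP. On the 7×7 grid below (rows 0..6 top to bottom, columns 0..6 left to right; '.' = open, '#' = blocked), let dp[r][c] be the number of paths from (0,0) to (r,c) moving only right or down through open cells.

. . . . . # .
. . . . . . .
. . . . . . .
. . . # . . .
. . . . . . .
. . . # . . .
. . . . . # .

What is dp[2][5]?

r\c   0   1   2   3   4   5   6
  0   1   1   1   1   1   0   0
  1   1   2   3   4   5   5   5
  2   1   3   6  10  15  20  25
  3   1   4  10   0  15  35  60
  4   1   5  15  15  30  65 125
  5   1   6  21   0  30  95 220
  6   1   7  28  28  58   0 220

20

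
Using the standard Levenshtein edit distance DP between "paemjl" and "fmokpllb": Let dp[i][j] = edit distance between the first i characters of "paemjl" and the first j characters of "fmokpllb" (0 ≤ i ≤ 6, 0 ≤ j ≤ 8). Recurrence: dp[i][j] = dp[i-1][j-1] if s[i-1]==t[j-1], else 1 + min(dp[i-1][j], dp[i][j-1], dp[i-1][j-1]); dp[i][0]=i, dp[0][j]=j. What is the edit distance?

   ''  f  m  o  k  p  l  l  b
''  0  1  2  3  4  5  6  7  8
 p  1  1  2  3  4  4  5  6  7
 a  2  2  2  3  4  5  5  6  7
 e  3  3  3  3  4  5  6  6  7
 m  4  4  3  4  4  5  6  7  7
 j  5  5  4  4  5  5  6  7  8
 l  6  6  5  5  5  6  5  6  7

7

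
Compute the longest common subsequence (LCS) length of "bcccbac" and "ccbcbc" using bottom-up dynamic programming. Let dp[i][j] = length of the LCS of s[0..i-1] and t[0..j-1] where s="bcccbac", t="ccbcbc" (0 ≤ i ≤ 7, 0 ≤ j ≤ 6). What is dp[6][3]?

   ''  c  c  b  c  b  c
''  0  0  0  0  0  0  0
 b  0  0  0  1  1  1  1
 c  0  1  1  1  2  2  2
 c  0  1  2  2  2  2  3
 c  0  1  2  2  3  3  3
 b  0  1  2  3  3  4  4
 a  0  1  2  3  3  4  4
 c  0  1  2  3  4  4  5

3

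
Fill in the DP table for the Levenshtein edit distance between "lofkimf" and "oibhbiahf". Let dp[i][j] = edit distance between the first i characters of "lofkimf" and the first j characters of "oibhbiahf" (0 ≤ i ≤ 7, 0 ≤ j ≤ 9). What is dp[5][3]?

   ''  o  i  b  h  b  i  a  h  f
''  0  1  2  3  4  5  6  7  8  9
 l  1  1  2  3  4  5  6  7  8  9
 o  2  1  2  3  4  5  6  7  8  9
 f  3  2  2  3  4  5  6  7  8  8
 k  4  3  3  3  4  5  6  7  8  9
 i  5  4  3  4  4  5  5  6  7  8
 m  6  5  4  4  5  5  6  6  7  8
 f  7  6  5  5  5  6  6  7  7  7

4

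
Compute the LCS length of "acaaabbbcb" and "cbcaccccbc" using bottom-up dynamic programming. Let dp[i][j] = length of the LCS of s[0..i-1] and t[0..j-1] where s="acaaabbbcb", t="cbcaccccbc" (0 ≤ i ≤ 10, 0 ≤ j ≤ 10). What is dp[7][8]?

2

   ''  c  b  c  a  c  c  c  c  b  c
''  0  0  0  0  0  0  0  0  0  0  0
 a  0  0  0  0  1  1  1  1  1  1  1
 c  0  1  1  1  1  2  2  2  2  2  2
 a  0  1  1  1  2  2  2  2  2  2  2
 a  0  1  1  1  2  2  2  2  2  2  2
 a  0  1  1  1  2  2  2  2  2  2  2
 b  0  1  2  2  2  2  2  2  2  3  3
 b  0  1  2  2  2  2  2  2  2  3  3
 b  0  1  2  2  2  2  2  2  2  3  3
 c  0  1  2  3  3  3  3  3  3  3  4
 b  0  1  2  3  3  3  3  3  3  4  4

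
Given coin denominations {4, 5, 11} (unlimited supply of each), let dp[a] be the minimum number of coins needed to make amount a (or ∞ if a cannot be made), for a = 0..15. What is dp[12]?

 a  0  1  2  3  4  5  6  7  8  9 10 11 12 13 14 15
dp  0  -  -  -  1  1  -  -  2  2  2  1  3  3  3  2
(- denotes ∞ / unreachable)

3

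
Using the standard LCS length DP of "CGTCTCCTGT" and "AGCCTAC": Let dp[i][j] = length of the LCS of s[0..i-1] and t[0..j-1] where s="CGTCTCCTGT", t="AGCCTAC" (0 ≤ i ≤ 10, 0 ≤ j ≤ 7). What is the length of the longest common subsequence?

   ''  A  G  C  C  T  A  C
''  0  0  0  0  0  0  0  0
 C  0  0  0  1  1  1  1  1
 G  0  0  1  1  1  1  1  1
 T  0  0  1  1  1  2  2  2
 C  0  0  1  2  2  2  2  3
 T  0  0  1  2  2  3  3  3
 C  0  0  1  2  3  3  3  4
 C  0  0  1  2  3  3  3  4
 T  0  0  1  2  3  4  4  4
 G  0  0  1  2  3  4  4  4
 T  0  0  1  2  3  4  4  4

4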